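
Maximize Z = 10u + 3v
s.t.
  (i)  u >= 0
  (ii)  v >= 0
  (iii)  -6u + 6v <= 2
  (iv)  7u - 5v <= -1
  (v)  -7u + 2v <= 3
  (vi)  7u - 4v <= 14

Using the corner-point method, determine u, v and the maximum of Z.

u = 1/3, v = 2/3, maximum Z = 16/3

The optimum lies where -6u + 6v = 2 and 7u - 5v = -1.
Solving simultaneously gives u = 1/3, v = 2/3.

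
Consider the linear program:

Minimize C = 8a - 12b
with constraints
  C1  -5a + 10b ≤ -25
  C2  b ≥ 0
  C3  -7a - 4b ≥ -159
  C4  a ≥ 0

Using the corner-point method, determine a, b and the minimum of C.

Corner points and C = 8a - 12b:
  (5, 0) → C = 40
  (169/9, 62/9) → C = 608/9
  (159/7, 0) → C = 1272/7

a = 5, b = 0, minimum C = 40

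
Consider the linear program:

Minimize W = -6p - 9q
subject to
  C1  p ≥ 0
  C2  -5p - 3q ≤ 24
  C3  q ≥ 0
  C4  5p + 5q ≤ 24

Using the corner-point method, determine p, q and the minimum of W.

Extreme points and W = -6p - 9q:
  (0, 0) → W = 0
  (0, 24/5) → W = -216/5
  (24/5, 0) → W = -144/5

The optimum lies where p = 0 and 5p + 5q = 24.
Solving simultaneously gives p = 0, q = 24/5.

p = 0, q = 24/5, minimum W = -216/5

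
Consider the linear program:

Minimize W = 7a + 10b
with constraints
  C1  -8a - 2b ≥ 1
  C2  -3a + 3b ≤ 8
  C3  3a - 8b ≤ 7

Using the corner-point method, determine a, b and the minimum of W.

a = -17/3, b = -3, minimum W = -209/3

Feasible corners and W = 7a + 10b:
  (-19/30, 61/30) → W = 159/10
  (3/35, -59/70) → W = -274/35
  (-17/3, -3) → W = -209/3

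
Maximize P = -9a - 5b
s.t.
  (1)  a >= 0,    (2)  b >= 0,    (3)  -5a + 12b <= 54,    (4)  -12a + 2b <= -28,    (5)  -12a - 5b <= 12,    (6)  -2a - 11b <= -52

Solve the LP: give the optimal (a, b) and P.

Feasible corners and P = -9a - 5b:
  (26, 0) → P = -234
  (222/67, 394/67) → P = -3968/67
  (103/34, 71/17) → P = -1637/34
The feasible region is unbounded (it extends along (1, 0), (12, 5)), but P strictly decreases along every unbounded feasible direction, so there is no improving ray and the maximum is attained at a vertex.

At the optimal vertex, -12a + 2b = -28 and -2a - 11b = -52.
Solving simultaneously gives a = 103/34, b = 71/17.

a = 103/34, b = 71/17, maximum P = -1637/34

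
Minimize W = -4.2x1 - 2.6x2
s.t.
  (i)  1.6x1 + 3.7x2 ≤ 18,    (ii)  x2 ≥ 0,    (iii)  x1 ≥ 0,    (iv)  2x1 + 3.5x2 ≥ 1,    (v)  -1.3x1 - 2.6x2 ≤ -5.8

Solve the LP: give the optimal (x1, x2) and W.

Corner points and W = -4.2x1 - 2.6x2:
  (45/4, 0) → W = -189/4
  (0, 180/37) → W = -468/37
  (58/13, 0) → W = -1218/65
  (0, 29/13) → W = -29/5

At the optimal vertex, 1.6x1 + 3.7x2 = 18 and x2 = 0.
Solving simultaneously gives x1 = 45/4, x2 = 0.

x1 = 11.25, x2 = 0, minimum W = -47.25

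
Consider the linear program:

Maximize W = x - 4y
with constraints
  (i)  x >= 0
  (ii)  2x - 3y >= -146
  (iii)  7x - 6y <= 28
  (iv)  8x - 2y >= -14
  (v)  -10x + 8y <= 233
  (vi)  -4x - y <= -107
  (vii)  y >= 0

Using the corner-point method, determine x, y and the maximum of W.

Feasible corners and W = x - 4y:
  (320/3, 1078/9) → W = -3352/9
  (67/2, 71) → W = -501/2
  (670/31, 637/31) → W = -1878/31
  (89/6, 143/3) → W = -1055/6

x = 670/31, y = 637/31, maximum W = -1878/31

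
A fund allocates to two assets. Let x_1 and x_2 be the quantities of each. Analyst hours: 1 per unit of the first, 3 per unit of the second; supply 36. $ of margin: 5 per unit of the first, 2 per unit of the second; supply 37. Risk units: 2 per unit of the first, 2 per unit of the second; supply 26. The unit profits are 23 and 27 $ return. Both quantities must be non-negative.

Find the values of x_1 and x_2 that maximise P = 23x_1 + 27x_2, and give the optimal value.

x_1 = 3/2, x_2 = 23/2, maximum P = 345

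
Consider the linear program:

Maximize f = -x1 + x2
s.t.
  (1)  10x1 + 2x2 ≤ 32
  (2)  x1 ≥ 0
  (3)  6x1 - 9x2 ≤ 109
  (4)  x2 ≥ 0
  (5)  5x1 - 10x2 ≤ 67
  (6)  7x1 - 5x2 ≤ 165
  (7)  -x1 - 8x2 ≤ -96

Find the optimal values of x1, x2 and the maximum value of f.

x1 = 0, x2 = 16, maximum f = 16

Extreme points and f = -x1 + x2:
  (0, 16) → f = 16
  (32/39, 464/39) → f = 144/13
  (0, 12) → f = 12

At the optimal vertex, 10x1 + 2x2 = 32 and x1 = 0.
Solving simultaneously gives x1 = 0, x2 = 16.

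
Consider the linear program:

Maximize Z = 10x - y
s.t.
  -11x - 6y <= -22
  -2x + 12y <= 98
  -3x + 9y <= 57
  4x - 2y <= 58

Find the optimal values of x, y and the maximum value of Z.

Corner points and Z = 10x - y:
  (-16/13, 77/13) → Z = -237/13
  (196/23, -275/23) → Z = 2235/23
  (11, 10) → Z = 100
  (223/11, 127/11) → Z = 2103/11

At the optimal vertex, -2x + 12y = 98 and 4x - 2y = 58.
Solving simultaneously gives x = 223/11, y = 127/11.

x = 223/11, y = 127/11, maximum Z = 2103/11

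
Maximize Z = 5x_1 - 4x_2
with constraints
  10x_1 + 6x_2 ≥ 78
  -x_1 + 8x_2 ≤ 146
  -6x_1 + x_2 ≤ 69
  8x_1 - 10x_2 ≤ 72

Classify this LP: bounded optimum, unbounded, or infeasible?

bounded optimum

Vertices and Z = 5x_1 - 4x_2:
  (-126/43, 769/43) → Z = -3706/43
  (303/37, -24/37) → Z = 1611/37
  (1018/27, 620/27) → Z = 290/3
The feasible region has finitely many vertices and no improving ray; the maximum is 290/3 at (1018/27, 620/27).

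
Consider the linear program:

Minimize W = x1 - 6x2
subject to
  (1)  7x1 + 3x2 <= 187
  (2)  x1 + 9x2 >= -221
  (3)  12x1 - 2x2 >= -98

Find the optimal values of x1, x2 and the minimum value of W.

Extreme points and W = x1 - 6x2:
  (391/10, -289/10) → W = 425/2
  (8/5, 293/5) → W = -350
  (-662/55, -1277/55) → W = 1400/11

The optimum lies where 7x1 + 3x2 = 187 and 12x1 - 2x2 = -98.
Solving simultaneously gives x1 = 8/5, x2 = 293/5.

x1 = 8/5, x2 = 293/5, minimum W = -350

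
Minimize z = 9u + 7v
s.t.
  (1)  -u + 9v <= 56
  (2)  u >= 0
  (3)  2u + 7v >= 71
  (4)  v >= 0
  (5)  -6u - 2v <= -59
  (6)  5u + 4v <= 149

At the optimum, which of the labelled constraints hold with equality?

Feasible corners and z = 9u + 7v:
  (247/25, 183/25) → z = 3504/25
  (1117/49, 429/49) → z = 13056/49
  (253/9, 19/9) → z = 2410/9

The minimum is at (247/25, 183/25). Substituting into each constraint, equality holds for (1) and (3); the remaining constraints have slack.

(1) and (3)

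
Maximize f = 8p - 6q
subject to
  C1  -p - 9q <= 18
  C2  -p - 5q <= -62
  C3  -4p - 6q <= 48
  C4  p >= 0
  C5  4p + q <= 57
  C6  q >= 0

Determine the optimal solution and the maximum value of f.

p = 223/19, q = 191/19, maximum f = 638/19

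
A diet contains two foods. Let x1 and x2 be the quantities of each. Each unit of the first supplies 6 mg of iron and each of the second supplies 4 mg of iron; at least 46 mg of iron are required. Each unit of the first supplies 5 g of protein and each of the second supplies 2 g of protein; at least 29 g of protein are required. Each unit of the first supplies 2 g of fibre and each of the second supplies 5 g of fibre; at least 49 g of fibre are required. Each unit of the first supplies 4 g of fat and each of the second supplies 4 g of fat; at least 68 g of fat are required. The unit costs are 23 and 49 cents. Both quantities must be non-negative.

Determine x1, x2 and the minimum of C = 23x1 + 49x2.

x1 = 12, x2 = 5, minimum C = 521

Corner points and C = 23x1 + 49x2:
  (0, 17) → C = 833
  (49/2, 0) → C = 1127/2
  (12, 5) → C = 521
The feasible region is unbounded (it extends along (0, 1), (1, 0)), but C strictly increases along every unbounded feasible direction, so there is no improving ray and the minimum is attained at a vertex.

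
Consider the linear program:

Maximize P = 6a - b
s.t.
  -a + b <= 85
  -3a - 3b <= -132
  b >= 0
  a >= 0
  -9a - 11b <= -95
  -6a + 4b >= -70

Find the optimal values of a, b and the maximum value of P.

a = 205, b = 290, maximum P = 940

Corner points and P = 6a - b:
  (0, 85) → P = -85
  (205, 290) → P = 940
  (0, 44) → P = -44
  (123/5, 97/5) → P = 641/5

At the optimal vertex, -a + b = 85 and -6a + 4b = -70.
Solving simultaneously gives a = 205, b = 290.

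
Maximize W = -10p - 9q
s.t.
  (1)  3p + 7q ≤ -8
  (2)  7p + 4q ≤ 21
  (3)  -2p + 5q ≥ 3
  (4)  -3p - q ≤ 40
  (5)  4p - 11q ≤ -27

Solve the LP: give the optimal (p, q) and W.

p = -467/37, q = -79/37, maximum W = 5381/37

Feasible corners and W = -10p - 9q:
  (-136/9, 16/3) → W = 928/9
  (-277/61, 49/61) → W = 2329/61
  (-467/37, -79/37) → W = 5381/37

The binding constraints are -3p - q = 40 and 4p - 11q = -27.
Solving simultaneously gives p = -467/37, q = -79/37.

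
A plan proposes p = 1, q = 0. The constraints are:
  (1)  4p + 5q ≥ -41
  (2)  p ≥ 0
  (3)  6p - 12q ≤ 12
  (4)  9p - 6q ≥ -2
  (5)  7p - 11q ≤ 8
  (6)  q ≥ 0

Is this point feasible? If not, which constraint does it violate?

(1): 4 ≥ -41 ✓
(2): 1 ≥ 0 ✓
(3): 6 ≤ 12 ✓
(4): 9 ≥ -2 ✓
(5): 7 ≤ 8 ✓
(6): 0 ≥ 0 ✓

feasible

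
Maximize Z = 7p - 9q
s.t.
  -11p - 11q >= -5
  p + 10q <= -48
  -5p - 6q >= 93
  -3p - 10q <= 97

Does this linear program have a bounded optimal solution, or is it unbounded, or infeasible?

bounded optimum

Extreme points and Z = 7p - 9q:
  (-321/22, -147/44) → Z = -3171/44
  (-49/2, -47/20) → Z = -3007/20
  (-87/8, -103/16) → Z = -291/16
The feasible region has finitely many vertices and no improving ray; the maximum is -291/16 at (-87/8, -103/16).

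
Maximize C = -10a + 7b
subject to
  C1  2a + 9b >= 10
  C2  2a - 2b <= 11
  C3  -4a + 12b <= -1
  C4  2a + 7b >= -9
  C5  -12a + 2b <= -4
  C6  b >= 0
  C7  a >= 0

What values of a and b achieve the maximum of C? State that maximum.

a = 43/20, b = 19/30, maximum C = -256/15

Vertices and C = -10a + 7b:
  (43/20, 19/30) → C = -256/15
  (5, 0) → C = -50
  (65/8, 21/8) → C = -503/8
  (11/2, 0) → C = -55

The optimum lies where 2a + 9b = 10 and -4a + 12b = -1.
Solving simultaneously gives a = 43/20, b = 19/30.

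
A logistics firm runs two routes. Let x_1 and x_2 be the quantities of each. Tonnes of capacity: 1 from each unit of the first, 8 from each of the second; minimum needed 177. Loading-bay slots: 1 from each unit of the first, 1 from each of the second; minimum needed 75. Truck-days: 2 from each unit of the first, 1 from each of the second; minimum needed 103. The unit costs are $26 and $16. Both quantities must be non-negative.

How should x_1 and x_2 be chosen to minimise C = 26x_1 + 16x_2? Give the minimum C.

x_1 = 28, x_2 = 47, minimum C = 1480

Corner points and C = 26x_1 + 16x_2:
  (0, 103) → C = 1648
  (177, 0) → C = 4602
  (423/7, 102/7) → C = 12630/7
  (28, 47) → C = 1480
The feasible region is unbounded (it extends along (0, 1), (1, 0)), but C strictly increases along every unbounded feasible direction, so there is no improving ray and the minimum is attained at a vertex.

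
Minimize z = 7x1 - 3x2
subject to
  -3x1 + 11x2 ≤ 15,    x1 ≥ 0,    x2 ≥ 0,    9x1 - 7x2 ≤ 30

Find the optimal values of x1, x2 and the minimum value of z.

Feasible corners and z = 7x1 - 3x2:
  (0, 15/11) → z = -45/11
  (145/26, 75/26) → z = 395/13
  (0, 0) → z = 0
  (10/3, 0) → z = 70/3

x1 = 0, x2 = 15/11, minimum z = -45/11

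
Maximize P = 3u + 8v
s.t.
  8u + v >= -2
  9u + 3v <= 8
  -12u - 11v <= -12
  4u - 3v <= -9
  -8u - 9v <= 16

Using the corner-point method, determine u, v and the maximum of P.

u = -14/15, v = 82/15, maximum P = 614/15

Feasible corners and P = 3u + 8v:
  (-14/15, 82/15) → P = 614/15
  (-15/28, 16/7) → P = 467/28
  (-1/13, 113/39) → P = 895/39

At the optimal vertex, 8u + v = -2 and 9u + 3v = 8.
Solving simultaneously gives u = -14/15, v = 82/15.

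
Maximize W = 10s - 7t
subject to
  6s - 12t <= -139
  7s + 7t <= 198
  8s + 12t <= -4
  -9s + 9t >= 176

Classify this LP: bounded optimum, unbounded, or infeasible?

bounded optimum

Feasible corners and W = 10s - 7t:
  (-287/18, 65/18) → W = -3325/18
  (-179/15, 343/45) → W = -7771/45
The feasible region has finitely many vertices and no improving ray; the maximum is -7771/45 at (-179/15, 343/45).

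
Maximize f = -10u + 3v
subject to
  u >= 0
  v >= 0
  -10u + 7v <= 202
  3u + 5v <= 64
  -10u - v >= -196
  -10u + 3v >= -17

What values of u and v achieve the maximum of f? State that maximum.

u = 0, v = 64/5, maximum f = 192/5

Corner points and f = -10u + 3v:
  (0, 0) → f = 0
  (0, 64/5) → f = 192/5
  (17/10, 0) → f = -17
  (277/59, 589/59) → f = -17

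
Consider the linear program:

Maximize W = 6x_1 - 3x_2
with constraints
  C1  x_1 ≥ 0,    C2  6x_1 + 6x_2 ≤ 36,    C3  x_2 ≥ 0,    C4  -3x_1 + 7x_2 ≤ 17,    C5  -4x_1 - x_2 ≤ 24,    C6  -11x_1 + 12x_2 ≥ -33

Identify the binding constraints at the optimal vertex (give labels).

Feasible corners and W = 6x_1 - 3x_2:
  (0, 0) → W = 0
  (0, 17/7) → W = -51/7
  (5/2, 7/2) → W = 9/2
  (105/23, 33/23) → W = 531/23
  (3, 0) → W = 18

The maximum is at (105/23, 33/23). Substituting into each constraint, equality holds for C2 and C6; the remaining constraints have slack.

C2 and C6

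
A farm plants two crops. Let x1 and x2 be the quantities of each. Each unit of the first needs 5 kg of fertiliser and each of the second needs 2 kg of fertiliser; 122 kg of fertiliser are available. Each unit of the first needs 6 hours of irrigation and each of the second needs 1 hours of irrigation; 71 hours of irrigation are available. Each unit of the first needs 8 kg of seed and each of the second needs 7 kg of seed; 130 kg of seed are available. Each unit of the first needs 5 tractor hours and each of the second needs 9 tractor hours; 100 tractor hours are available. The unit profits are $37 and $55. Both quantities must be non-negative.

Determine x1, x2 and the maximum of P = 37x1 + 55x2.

Corner points and P = 37x1 + 55x2:
  (0, 0) → P = 0
  (0, 100/9) → P = 5500/9
  (71/6, 0) → P = 2627/6
  (11, 5) → P = 682

x1 = 11, x2 = 5, maximum P = 682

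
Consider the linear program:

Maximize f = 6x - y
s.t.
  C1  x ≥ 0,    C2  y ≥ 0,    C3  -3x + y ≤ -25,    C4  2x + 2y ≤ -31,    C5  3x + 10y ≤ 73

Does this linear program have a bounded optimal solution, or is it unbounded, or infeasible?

The boundaries x = 0 and -3x + y = -25 meet at (0, -25), but that point violates y ≥ 0. Every candidate vertex is excluded by some other constraint, so the feasible region is empty.

infeasible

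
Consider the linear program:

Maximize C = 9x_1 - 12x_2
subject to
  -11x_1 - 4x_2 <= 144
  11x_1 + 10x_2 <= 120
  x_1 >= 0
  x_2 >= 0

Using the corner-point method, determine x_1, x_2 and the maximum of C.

Extreme points and C = 9x_1 - 12x_2:
  (0, 12) → C = -144
  (120/11, 0) → C = 1080/11
  (0, 0) → C = 0

At the optimal vertex, 11x_1 + 10x_2 = 120 and x_2 = 0.
Solving simultaneously gives x_1 = 120/11, x_2 = 0.

x_1 = 120/11, x_2 = 0, maximum C = 1080/11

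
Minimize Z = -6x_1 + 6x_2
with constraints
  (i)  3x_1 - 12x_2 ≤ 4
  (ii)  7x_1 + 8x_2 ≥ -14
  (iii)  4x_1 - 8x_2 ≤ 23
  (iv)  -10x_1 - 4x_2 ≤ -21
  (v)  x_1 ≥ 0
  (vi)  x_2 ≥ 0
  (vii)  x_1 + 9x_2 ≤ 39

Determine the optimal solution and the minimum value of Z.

Extreme points and Z = -6x_1 + 6x_2:
  (61/6, 53/24) → Z = -191/4
  (67/33, 23/132) → Z = -245/22
  (519/44, 133/44) → Z = -579/11
  (33/86, 369/86) → Z = 1008/43

The optimum lies where 4x_1 - 8x_2 = 23 and x_1 + 9x_2 = 39.
Solving simultaneously gives x_1 = 519/44, x_2 = 133/44.

x_1 = 519/44, x_2 = 133/44, minimum Z = -579/11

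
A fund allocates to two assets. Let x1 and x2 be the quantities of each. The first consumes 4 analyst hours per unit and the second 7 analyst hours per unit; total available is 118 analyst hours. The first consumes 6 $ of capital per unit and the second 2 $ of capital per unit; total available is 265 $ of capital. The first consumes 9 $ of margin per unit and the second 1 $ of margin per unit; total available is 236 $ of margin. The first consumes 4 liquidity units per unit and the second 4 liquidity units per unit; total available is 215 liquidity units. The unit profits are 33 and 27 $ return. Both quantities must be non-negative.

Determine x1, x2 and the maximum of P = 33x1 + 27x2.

x1 = 26, x2 = 2, maximum P = 912

Feasible corners and P = 33x1 + 27x2:
  (0, 0) → P = 0
  (0, 118/7) → P = 3186/7
  (236/9, 0) → P = 2596/3
  (26, 2) → P = 912

The binding constraints are 4x1 + 7x2 = 118 and 9x1 + x2 = 236.
Solving simultaneously gives x1 = 26, x2 = 2.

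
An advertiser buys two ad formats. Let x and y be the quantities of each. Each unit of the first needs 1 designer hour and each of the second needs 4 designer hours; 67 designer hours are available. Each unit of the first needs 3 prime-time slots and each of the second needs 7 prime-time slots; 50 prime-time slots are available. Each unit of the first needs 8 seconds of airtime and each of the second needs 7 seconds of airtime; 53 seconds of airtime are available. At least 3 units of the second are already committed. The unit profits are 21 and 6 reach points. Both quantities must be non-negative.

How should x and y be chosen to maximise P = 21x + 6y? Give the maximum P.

x = 4, y = 3, maximum P = 102

Corner points and P = 21x + 6y:
  (0, 50/7) → P = 300/7
  (0, 3) → P = 18
  (3/5, 241/35) → P = 1887/35
  (4, 3) → P = 102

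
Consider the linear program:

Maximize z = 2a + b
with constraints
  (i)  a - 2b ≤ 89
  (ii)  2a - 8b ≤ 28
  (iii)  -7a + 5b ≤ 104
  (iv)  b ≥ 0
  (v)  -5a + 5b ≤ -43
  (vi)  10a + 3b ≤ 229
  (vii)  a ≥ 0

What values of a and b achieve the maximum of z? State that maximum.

a = 98/5, b = 11, maximum z = 251/5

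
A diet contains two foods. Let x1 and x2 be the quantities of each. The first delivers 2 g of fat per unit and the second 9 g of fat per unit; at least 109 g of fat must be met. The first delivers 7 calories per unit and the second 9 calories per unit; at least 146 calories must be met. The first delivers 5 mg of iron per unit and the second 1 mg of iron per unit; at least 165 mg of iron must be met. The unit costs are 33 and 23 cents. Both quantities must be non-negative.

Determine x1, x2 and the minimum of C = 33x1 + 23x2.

x1 = 32, x2 = 5, minimum C = 1171

Corner points and C = 33x1 + 23x2:
  (0, 165) → C = 3795
  (109/2, 0) → C = 3597/2
  (32, 5) → C = 1171
The feasible region is unbounded (it extends along (0, 1), (1, 0)), but C strictly increases along every unbounded feasible direction, so there is no improving ray and the minimum is attained at a vertex.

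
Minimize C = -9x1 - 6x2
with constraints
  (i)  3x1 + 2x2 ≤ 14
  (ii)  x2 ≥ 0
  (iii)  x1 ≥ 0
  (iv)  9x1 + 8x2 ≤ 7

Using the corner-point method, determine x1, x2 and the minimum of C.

Corner points and C = -9x1 - 6x2:
  (0, 0) → C = 0
  (7/9, 0) → C = -7
  (0, 7/8) → C = -21/4

x1 = 7/9, x2 = 0, minimum C = -7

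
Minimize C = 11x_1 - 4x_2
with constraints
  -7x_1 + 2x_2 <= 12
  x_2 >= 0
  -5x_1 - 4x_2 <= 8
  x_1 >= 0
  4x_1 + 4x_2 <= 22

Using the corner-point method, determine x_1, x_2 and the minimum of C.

x_1 = 0, x_2 = 11/2, minimum C = -22

Vertices and C = 11x_1 - 4x_2:
  (0, 0) → C = 0
  (11/2, 0) → C = 121/2
  (0, 11/2) → C = -22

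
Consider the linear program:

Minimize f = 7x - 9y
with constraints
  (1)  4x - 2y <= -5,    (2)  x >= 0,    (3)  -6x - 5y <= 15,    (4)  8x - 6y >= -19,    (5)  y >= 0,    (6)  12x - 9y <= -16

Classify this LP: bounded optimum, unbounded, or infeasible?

bounded optimum

Extreme points and f = 7x - 9y:
  (0, 5/2) → f = -45/2
  (1, 9/2) → f = -67/2
  (0, 19/6) → f = -57/2
The feasible region has finitely many vertices and no improving ray; the minimum is -67/2 at (1, 9/2).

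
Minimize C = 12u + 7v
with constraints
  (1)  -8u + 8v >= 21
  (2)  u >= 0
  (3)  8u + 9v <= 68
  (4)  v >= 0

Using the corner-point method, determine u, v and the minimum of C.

u = 0, v = 21/8, minimum C = 147/8

Vertices and C = 12u + 7v:
  (0, 21/8) → C = 147/8
  (355/136, 89/17) → C = 2311/34
  (0, 68/9) → C = 476/9

At the optimal vertex, -8u + 8v = 21 and u = 0.
Solving simultaneously gives u = 0, v = 21/8.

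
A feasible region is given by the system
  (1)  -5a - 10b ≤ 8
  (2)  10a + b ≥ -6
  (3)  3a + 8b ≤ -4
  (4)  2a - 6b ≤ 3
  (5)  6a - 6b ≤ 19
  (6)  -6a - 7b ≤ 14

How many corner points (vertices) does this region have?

4

Pairwise boundary intersections that survive every other constraint:
  (-52/95, -10/19)
  (-9/25, -31/50)
  (-4/7, -2/7)
  (0, -1/2)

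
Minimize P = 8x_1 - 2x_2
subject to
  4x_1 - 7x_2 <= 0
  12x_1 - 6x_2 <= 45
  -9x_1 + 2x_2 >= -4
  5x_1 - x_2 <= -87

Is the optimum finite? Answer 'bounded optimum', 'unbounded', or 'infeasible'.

unbounded

From the feasible point (-609/31, -348/31), moving in the direction (1, 5) keeps every constraint satisfied while P decreases without bound.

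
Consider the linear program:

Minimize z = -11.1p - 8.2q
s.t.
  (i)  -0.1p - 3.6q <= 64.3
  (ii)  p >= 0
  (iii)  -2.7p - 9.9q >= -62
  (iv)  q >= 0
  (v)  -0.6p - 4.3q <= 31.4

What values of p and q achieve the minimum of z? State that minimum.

Feasible corners and z = -11.1p - 8.2q:
  (0, 620/99) → z = -5084/99
  (0, 0) → z = 0
  (620/27, 0) → z = -2294/9

p = 620/27, q = 0, minimum z = -2294/9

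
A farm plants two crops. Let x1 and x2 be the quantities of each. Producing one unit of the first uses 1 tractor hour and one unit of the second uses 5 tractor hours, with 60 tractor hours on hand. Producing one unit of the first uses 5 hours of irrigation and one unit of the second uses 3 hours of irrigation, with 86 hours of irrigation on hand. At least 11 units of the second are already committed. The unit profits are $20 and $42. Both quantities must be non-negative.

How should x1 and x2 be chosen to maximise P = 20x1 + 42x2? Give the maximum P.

Extreme points and P = 20x1 + 42x2:
  (0, 12) → P = 504
  (0, 11) → P = 462
  (5, 11) → P = 562

x1 = 5, x2 = 11, maximum P = 562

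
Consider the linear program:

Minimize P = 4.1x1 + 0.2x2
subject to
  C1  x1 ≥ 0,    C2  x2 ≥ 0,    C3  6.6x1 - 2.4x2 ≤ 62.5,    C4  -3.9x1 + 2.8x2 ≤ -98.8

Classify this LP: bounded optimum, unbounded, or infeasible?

The boundaries x1 = 0 and x2 = 0 meet at (0, 0), but that point violates -3.9x1 + 2.8x2 ≤ -98.8. Every candidate vertex is excluded by some other constraint, so the feasible region is empty.

infeasible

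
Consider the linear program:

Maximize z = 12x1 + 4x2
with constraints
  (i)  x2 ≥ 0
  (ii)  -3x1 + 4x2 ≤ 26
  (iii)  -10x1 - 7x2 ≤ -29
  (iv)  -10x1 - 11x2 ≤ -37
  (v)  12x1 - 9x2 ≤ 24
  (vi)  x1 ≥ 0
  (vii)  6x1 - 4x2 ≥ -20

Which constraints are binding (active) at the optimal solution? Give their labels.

(ii) and (v)

Vertices and z = 12x1 + 4x2:
  (110/7, 128/7) → z = 1832/7
  (2, 8) → z = 56
  (3/2, 2) → z = 26
  (0, 29/7) → z = 116/7
  (199/74, 34/37) → z = 1330/37
  (0, 5) → z = 20

The maximum is at (110/7, 128/7). Substituting into each constraint, equality holds for (ii) and (v); the remaining constraints have slack.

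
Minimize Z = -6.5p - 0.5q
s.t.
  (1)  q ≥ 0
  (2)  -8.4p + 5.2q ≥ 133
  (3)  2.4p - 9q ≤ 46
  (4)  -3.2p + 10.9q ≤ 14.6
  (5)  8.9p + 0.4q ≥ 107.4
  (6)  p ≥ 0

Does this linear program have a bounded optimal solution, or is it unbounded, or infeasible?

The boundaries q = 0 and 2.4p - 9q = 46 meet at (115/6, 0), but that point violates -8.4p + 5.2q ≥ 133. Every candidate vertex is excluded by some other constraint, so the feasible region is empty.

infeasible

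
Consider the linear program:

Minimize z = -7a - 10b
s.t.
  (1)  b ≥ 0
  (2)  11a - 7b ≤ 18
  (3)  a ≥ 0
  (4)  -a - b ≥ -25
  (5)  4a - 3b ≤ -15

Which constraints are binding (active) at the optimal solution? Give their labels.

(3) and (4)

Vertices and z = -7a - 10b:
  (0, 25) → z = -250
  (0, 5) → z = -50
  (60/7, 115/7) → z = -1570/7

The minimum is at (0, 25). Substituting into each constraint, equality holds for (3) and (4); the remaining constraints have slack.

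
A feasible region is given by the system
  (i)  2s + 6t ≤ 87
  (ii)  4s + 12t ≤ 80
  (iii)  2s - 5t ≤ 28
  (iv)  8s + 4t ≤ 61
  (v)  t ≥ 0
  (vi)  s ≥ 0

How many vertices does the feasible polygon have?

Of the 14 pairwise boundary intersections, those satisfying every inequality are:
  (103/20, 99/20)
  (0, 20/3)
  (61/8, 0)
  (0, 0)

4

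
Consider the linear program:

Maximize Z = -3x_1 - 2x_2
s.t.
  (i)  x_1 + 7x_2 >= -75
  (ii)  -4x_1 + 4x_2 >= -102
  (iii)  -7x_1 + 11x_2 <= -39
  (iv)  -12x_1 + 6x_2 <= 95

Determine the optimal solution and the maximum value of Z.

x_1 = -46/5, x_2 = -47/5, maximum Z = 232/5

Feasible corners and Z = -3x_1 - 2x_2:
  (207/16, -201/16) → Z = -219/16
  (-46/5, -47/5) → Z = 232/5
  (483/8, 279/8) → Z = -2007/8

At the optimal vertex, x_1 + 7x_2 = -75 and -7x_1 + 11x_2 = -39.
Solving simultaneously gives x_1 = -46/5, x_2 = -47/5.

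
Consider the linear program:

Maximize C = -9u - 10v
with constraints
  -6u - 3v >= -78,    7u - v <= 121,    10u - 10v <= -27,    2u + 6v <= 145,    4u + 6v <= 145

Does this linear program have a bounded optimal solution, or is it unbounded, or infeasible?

unbounded

From the feasible point (233/30, 157/15), moving in the direction (-10, -10) keeps every constraint satisfied while C increases without bound.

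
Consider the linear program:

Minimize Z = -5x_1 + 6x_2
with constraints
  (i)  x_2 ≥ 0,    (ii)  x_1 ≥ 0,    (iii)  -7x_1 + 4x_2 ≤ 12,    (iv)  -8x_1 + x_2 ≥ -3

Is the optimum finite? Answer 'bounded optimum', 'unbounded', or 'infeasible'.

Corner points and Z = -5x_1 + 6x_2:
  (0, 0) → Z = 0
  (3/8, 0) → Z = -15/8
  (0, 3) → Z = 18
  (24/25, 117/25) → Z = 582/25
The feasible region has finitely many vertices and no improving ray; the minimum is -15/8 at (3/8, 0).

bounded optimum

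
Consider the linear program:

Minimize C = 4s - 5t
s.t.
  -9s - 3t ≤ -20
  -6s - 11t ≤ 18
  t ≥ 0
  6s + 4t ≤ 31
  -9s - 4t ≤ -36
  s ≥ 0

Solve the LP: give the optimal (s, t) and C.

s = 5/3, t = 21/4, minimum C = -235/12

Extreme points and C = 4s - 5t:
  (31/6, 0) → C = 62/3
  (4, 0) → C = 16
  (5/3, 21/4) → C = -235/12

The binding constraints are 6s + 4t = 31 and -9s - 4t = -36.
Solving simultaneously gives s = 5/3, t = 21/4.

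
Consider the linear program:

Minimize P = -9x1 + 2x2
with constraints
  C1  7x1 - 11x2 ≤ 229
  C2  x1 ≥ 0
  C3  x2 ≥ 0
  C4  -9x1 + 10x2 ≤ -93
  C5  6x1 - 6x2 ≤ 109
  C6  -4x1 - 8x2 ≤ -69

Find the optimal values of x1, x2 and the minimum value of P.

x1 = 266/3, x2 = 141/2, minimum P = -657

Vertices and P = -9x1 + 2x2:
  (109/6, 0) → P = -327/2
  (69/4, 0) → P = -621/4
  (266/3, 141/2) → P = -657
  (717/56, 249/112) → P = -1551/14

At the optimal vertex, -9x1 + 10x2 = -93 and 6x1 - 6x2 = 109.
Solving simultaneously gives x1 = 266/3, x2 = 141/2.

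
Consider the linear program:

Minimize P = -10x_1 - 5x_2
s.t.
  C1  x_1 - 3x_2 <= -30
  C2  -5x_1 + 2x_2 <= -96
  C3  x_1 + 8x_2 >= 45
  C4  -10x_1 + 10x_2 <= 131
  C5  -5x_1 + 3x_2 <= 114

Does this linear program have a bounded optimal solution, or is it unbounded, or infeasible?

unbounded

From the feasible point (348/13, 246/13), moving in the direction (3, 1) keeps every constraint satisfied while P decreases without bound.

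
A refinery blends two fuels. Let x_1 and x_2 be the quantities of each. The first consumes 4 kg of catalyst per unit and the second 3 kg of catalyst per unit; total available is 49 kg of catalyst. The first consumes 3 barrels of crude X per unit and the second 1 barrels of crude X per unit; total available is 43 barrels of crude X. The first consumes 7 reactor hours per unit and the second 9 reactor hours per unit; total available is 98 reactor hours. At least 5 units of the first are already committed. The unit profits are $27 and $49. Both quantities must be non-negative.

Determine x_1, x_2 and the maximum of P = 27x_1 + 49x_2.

x_1 = 5, x_2 = 7, maximum P = 478

Feasible corners and P = 27x_1 + 49x_2:
  (49/4, 0) → P = 1323/4
  (5, 0) → P = 135
  (49/5, 49/15) → P = 1274/3
  (5, 7) → P = 478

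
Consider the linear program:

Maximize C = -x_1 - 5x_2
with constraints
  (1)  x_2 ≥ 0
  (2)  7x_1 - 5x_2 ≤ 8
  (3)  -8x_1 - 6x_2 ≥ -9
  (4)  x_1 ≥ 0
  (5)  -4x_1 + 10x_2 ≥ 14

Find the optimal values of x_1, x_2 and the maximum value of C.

Vertices and C = -x_1 - 5x_2:
  (0, 3/2) → C = -15/2
  (3/52, 37/26) → C = -373/52
  (0, 7/5) → C = -7

x_1 = 0, x_2 = 7/5, maximum C = -7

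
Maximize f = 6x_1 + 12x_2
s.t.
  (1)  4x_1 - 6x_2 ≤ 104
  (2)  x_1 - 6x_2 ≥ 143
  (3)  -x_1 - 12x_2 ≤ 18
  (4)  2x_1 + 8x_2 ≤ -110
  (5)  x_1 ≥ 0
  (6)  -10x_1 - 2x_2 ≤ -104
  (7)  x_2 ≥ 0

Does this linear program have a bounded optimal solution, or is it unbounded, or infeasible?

infeasible

The boundaries -10x_1 - 2x_2 = -104 and x_2 = 0 meet at (52/5, 0), but that point violates x_1 - 6x_2 ≥ 143. Every candidate vertex is excluded by some other constraint, so the feasible region is empty.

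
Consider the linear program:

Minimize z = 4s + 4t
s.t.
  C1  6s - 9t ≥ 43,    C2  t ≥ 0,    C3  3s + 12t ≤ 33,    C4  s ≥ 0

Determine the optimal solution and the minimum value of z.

Corner points and z = 4s + 4t:
  (43/6, 0) → z = 86/3
  (271/33, 23/33) → z = 392/11
  (11, 0) → z = 44

The optimum lies where 6s - 9t = 43 and t = 0.
Solving simultaneously gives s = 43/6, t = 0.

s = 43/6, t = 0, minimum z = 86/3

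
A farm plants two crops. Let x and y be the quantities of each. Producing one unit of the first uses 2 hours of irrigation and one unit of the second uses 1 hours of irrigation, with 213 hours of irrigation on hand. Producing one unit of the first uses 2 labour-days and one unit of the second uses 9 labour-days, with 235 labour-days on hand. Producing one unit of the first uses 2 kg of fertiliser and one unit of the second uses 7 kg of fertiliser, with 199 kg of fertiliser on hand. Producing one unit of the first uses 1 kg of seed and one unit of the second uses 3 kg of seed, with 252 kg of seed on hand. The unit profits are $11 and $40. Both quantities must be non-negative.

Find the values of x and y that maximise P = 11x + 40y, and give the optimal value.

The optimum lies where 2x + 9y = 235 and 2x + 7y = 199.
Solving simultaneously gives x = 73/2, y = 18.

x = 73/2, y = 18, maximum P = 2243/2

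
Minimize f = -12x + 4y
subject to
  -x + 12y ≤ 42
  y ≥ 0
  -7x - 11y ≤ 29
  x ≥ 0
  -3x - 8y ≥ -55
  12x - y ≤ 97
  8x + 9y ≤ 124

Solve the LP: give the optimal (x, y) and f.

x = 97/12, y = 0, minimum f = -97

Vertices and f = -12x + 4y:
  (0, 7/2) → f = 14
  (81/11, 181/44) → f = -791/11
  (0, 0) → f = 0
  (97/12, 0) → f = -97
  (277/33, 41/11) → f = -944/11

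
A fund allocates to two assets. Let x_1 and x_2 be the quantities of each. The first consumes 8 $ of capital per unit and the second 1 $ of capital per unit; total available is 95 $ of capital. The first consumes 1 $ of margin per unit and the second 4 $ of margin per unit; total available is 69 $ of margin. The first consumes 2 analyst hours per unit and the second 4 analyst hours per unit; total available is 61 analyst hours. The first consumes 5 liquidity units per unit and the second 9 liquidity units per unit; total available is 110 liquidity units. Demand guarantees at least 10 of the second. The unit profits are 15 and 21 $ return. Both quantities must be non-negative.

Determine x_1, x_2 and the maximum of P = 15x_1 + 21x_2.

Corner points and P = 15x_1 + 21x_2:
  (0, 110/9) → P = 770/3
  (0, 10) → P = 210
  (4, 10) → P = 270

At the optimal vertex, 5x_1 + 9x_2 = 110 and x_2 = 10.
Solving simultaneously gives x_1 = 4, x_2 = 10.

x_1 = 4, x_2 = 10, maximum P = 270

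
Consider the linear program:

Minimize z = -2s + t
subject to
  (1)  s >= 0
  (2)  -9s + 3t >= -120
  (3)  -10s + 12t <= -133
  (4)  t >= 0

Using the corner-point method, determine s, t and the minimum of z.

s = 40/3, t = 0, minimum z = -80/3

Corner points and z = -2s + t:
  (347/26, 1/26) → z = -693/26
  (40/3, 0) → z = -80/3
  (133/10, 0) → z = -133/5

At the optimal vertex, -9s + 3t = -120 and t = 0.
Solving simultaneously gives s = 40/3, t = 0.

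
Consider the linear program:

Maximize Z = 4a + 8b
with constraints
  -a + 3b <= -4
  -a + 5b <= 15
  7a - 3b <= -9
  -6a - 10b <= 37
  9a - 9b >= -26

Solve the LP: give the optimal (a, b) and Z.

a = -13/6, b = -37/18, maximum Z = -226/9

Corner points and Z = 4a + 8b:
  (-13/6, -37/18) → Z = -226/9
  (-71/28, -61/28) → Z = -193/7
  (-201/88, -205/88) → Z = -611/22

The optimum lies where -a + 3b = -4 and 7a - 3b = -9.
Solving simultaneously gives a = -13/6, b = -37/18.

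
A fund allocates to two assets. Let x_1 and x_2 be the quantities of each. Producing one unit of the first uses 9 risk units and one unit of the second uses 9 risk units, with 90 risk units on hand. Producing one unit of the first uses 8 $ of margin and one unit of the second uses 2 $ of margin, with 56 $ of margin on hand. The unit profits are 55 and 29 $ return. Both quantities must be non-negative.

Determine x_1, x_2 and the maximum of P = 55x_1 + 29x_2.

Corner points and P = 55x_1 + 29x_2:
  (0, 0) → P = 0
  (0, 10) → P = 290
  (7, 0) → P = 385
  (6, 4) → P = 446

At the optimal vertex, 9x_1 + 9x_2 = 90 and 8x_1 + 2x_2 = 56.
Solving simultaneously gives x_1 = 6, x_2 = 4.

x_1 = 6, x_2 = 4, maximum P = 446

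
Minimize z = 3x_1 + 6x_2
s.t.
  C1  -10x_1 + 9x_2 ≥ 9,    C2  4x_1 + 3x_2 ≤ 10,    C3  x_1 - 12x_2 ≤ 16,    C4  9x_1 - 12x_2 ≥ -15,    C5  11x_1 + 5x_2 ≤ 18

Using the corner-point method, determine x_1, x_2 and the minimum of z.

x_1 = -31/8, x_2 = -53/32, minimum z = -345/16

Feasible corners and z = 3x_1 + 6x_2:
  (-84/37, -169/111) → z = -590/37
  (9/13, 23/13) → z = 165/13
  (-31/8, -53/32) → z = -345/16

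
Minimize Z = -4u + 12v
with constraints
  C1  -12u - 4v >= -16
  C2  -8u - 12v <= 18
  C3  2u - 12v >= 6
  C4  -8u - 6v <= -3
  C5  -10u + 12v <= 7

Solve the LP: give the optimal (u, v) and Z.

Extreme points and Z = -4u + 12v:
  (27/19, -5/19) → Z = -168/19
  (21/10, -23/10) → Z = -36
  (2/3, -7/18) → Z = -22/3

At the optimal vertex, -12u - 4v = -16 and -8u - 6v = -3.
Solving simultaneously gives u = 21/10, v = -23/10.

u = 21/10, v = -23/10, minimum Z = -36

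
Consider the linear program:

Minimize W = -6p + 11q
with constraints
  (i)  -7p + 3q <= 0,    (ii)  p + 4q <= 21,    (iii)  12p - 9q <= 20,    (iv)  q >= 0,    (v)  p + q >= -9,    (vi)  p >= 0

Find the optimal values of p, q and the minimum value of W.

p = 5/3, q = 0, minimum W = -10

Vertices and W = -6p + 11q:
  (63/31, 147/31) → W = 1239/31
  (0, 0) → W = 0
  (269/57, 232/57) → W = 938/57
  (5/3, 0) → W = -10

The optimum lies where 12p - 9q = 20 and q = 0.
Solving simultaneously gives p = 5/3, q = 0.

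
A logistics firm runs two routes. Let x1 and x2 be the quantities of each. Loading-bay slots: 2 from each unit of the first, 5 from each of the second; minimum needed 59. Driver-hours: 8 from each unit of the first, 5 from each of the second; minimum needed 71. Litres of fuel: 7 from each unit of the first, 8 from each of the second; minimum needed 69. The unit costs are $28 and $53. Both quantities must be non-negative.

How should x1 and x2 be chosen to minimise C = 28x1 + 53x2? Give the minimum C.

Vertices and C = 28x1 + 53x2:
  (0, 71/5) → C = 3763/5
  (59/2, 0) → C = 826
  (2, 11) → C = 639
The feasible region is unbounded (it extends along (0, 1), (1, 0)), but C strictly increases along every unbounded feasible direction, so there is no improving ray and the minimum is attained at a vertex.

At the optimal vertex, 2x1 + 5x2 = 59 and 8x1 + 5x2 = 71.
Solving simultaneously gives x1 = 2, x2 = 11.

x1 = 2, x2 = 11, minimum C = 639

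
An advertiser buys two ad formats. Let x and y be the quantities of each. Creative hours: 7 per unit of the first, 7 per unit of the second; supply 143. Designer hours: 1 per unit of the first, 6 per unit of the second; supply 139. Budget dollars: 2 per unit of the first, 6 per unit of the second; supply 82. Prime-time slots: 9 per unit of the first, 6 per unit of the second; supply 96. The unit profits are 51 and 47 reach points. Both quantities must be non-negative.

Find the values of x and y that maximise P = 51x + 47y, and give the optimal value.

Vertices and P = 51x + 47y:
  (0, 0) → P = 0
  (0, 41/3) → P = 1927/3
  (32/3, 0) → P = 544
  (2, 13) → P = 713

At the optimal vertex, 2x + 6y = 82 and 9x + 6y = 96.
Solving simultaneously gives x = 2, y = 13.

x = 2, y = 13, maximum P = 713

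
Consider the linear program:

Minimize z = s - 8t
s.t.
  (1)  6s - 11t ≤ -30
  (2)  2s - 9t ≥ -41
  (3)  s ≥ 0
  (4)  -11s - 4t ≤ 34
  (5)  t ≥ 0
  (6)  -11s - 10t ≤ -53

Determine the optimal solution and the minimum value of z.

Extreme points and z = s - 8t:
  (181/32, 93/16) → z = -1307/32
  (283/181, 648/181) → z = -4901/181
  (67/119, 557/119) → z = -627/17

The optimum lies where 6s - 11t = -30 and 2s - 9t = -41.
Solving simultaneously gives s = 181/32, t = 93/16.

s = 181/32, t = 93/16, minimum z = -1307/32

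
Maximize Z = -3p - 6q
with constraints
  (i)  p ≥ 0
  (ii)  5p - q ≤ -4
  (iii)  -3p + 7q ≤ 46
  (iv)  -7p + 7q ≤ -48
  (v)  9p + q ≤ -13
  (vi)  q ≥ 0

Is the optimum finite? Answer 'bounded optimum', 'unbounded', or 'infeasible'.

infeasible

The boundaries 9p + q = -13 and q = 0 meet at (-13/9, 0), but that point violates p ≥ 0. Every candidate vertex is excluded by some other constraint, so the feasible region is empty.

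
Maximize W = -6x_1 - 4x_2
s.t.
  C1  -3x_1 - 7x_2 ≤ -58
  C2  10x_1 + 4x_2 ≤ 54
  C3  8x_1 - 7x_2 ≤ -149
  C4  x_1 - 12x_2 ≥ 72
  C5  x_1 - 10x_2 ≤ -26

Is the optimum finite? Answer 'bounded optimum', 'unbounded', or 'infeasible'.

infeasible

The boundaries -3x_1 - 7x_2 = -58 and 8x_1 - 7x_2 = -149 meet at (-91/11, 911/77), but that point violates x_1 - 12x_2 ≥ 72. Every candidate vertex is excluded by some other constraint, so the feasible region is empty.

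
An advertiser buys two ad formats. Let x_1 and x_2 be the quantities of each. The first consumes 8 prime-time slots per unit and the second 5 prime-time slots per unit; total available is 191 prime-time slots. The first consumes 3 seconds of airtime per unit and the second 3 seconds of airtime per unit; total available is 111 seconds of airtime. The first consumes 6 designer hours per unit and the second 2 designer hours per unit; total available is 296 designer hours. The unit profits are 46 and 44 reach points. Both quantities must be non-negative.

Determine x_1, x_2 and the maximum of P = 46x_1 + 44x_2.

Extreme points and P = 46x_1 + 44x_2:
  (0, 0) → P = 0
  (0, 37) → P = 1628
  (191/8, 0) → P = 4393/4
  (2, 35) → P = 1632

The binding constraints are 8x_1 + 5x_2 = 191 and 3x_1 + 3x_2 = 111.
Solving simultaneously gives x_1 = 2, x_2 = 35.

x_1 = 2, x_2 = 35, maximum P = 1632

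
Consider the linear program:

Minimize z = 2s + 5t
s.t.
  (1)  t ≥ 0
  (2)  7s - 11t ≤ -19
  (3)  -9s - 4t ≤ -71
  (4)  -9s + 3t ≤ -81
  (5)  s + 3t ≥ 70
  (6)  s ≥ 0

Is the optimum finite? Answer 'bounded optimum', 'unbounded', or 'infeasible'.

Vertices and z = 2s + 5t:
  (713/32, 509/32) → z = 3971/32
  (151/10, 183/10) → z = 1217/10
The feasible region has finitely many vertices and no improving ray; the minimum is 1217/10 at (151/10, 183/10).

bounded optimum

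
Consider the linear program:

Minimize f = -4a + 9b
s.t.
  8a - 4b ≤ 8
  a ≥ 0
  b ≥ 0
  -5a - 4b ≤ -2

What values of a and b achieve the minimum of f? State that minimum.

a = 1, b = 0, minimum f = -4

Corner points and f = -4a + 9b:
  (1, 0) → f = -4
  (0, 1/2) → f = 9/2
  (2/5, 0) → f = -8/5
The feasible region is unbounded (it extends along (0, 1), (1, 2)), but f strictly increases along every unbounded feasible direction, so there is no improving ray and the minimum is attained at a vertex.

The optimum lies where 8a - 4b = 8 and b = 0.
Solving simultaneously gives a = 1, b = 0.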